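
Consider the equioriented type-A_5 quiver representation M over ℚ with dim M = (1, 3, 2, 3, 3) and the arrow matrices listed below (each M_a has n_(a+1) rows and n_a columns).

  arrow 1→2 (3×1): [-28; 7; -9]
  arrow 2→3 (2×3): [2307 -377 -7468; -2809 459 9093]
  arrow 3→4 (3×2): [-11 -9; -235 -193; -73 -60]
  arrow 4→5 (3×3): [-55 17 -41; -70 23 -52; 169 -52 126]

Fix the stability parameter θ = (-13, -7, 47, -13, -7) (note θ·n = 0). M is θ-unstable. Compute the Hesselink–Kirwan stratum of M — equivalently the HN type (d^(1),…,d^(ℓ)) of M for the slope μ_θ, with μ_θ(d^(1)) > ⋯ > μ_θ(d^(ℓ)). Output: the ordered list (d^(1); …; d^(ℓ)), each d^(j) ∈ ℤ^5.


Via rank(M_{q-1}∘⋯∘M_p): M ≅ I[1,5], I[2,2], I[2,5], I[4,5].
μ_θ-semistable layers: μ^(1)=9; μ^(2)=-7; μ^(3)=-13

((0, 0, 2, 2, 2); (0, 3, 0, 0, 1); (1, 0, 0, 1, 0))


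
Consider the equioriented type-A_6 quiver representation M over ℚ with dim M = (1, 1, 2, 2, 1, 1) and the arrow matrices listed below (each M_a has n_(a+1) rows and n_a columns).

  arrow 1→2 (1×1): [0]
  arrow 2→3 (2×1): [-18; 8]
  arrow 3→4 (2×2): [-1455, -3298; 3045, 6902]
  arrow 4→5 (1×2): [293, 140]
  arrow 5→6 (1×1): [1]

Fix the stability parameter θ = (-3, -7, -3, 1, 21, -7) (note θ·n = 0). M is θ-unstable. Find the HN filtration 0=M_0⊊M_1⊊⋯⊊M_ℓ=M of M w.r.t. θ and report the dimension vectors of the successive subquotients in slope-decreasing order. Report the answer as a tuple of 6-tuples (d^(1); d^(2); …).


Interval decomposition of M: I[1,1], I[2,6], I[3,3], I[4,4].
HN type (ℓ=4): μ^(1)=7; μ^(2)=1; μ^(3)=-3; μ^(4)=-7

((0, 0, 0, 0, 1, 1); (0, 0, 0, 2, 0, 0); (1, 0, 2, 0, 0, 0); (0, 1, 0, 0, 0, 0))


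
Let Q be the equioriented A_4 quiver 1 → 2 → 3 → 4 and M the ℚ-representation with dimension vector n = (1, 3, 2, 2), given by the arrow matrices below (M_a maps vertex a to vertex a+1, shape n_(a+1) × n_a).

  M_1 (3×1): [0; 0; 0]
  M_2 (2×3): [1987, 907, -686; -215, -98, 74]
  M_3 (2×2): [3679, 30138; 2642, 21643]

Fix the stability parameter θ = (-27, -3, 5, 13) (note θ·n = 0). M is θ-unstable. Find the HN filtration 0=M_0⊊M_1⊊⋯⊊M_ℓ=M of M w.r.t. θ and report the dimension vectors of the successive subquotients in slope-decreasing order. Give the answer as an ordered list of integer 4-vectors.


Interval decomposition of M: I[1,1], I[2,2], I[2,4]^2.
HN type (ℓ=4): μ^(1)=13; μ^(2)=5; μ^(3)=-3; μ^(4)=-27

((0, 0, 0, 2); (0, 0, 2, 0); (0, 3, 0, 0); (1, 0, 0, 0))


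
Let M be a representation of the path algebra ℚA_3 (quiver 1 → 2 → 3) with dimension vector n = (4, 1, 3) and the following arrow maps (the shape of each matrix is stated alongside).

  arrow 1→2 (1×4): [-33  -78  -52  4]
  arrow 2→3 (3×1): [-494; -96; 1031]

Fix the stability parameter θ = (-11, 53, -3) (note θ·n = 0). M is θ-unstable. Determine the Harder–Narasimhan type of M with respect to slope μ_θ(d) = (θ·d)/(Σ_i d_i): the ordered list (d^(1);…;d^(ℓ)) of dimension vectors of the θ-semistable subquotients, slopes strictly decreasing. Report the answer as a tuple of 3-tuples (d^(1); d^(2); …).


Barcode: M ≅ I[1,1]^3, I[1,3], I[3,3]^2. HN layers by μ_θ (3 steps, strictly decreasing):
  μ^(1)=25; μ^(2)=-3; μ^(3)=-11

((0, 1, 1); (0, 0, 2); (4, 0, 0))


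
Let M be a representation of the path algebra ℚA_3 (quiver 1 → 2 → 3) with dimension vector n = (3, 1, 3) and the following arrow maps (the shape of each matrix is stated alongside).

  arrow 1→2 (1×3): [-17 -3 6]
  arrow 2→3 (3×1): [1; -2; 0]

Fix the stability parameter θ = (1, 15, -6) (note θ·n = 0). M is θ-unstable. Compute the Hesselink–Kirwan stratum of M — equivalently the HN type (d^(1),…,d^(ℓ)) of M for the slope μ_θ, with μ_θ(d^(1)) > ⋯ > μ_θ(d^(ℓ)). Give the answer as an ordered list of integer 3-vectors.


Barcode: M ≅ I[1,1]^2, I[1,3], I[3,3]^2. HN layers by μ_θ (3 steps, strictly decreasing):
  μ^(1)=9/2; μ^(2)=1; μ^(3)=-6

((0, 1, 1); (3, 0, 0); (0, 0, 2))


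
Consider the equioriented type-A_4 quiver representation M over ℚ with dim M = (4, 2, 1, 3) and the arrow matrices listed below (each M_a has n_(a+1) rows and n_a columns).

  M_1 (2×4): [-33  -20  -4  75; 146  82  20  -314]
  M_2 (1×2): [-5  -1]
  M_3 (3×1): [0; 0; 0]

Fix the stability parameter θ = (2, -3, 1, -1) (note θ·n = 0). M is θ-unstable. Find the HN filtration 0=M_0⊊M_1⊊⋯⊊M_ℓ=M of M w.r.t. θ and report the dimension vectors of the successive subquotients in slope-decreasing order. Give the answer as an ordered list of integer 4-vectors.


Barcode: M ≅ I[1,1]^2, I[1,2], I[1,3], I[4,4]^3. HN layers by μ_θ (4 steps, strictly decreasing):
  μ^(1)=2; μ^(2)=1; μ^(3)=-1/2; μ^(4)=-1

((2, 0, 0, 0); (0, 0, 1, 0); (2, 2, 0, 0); (0, 0, 0, 3))


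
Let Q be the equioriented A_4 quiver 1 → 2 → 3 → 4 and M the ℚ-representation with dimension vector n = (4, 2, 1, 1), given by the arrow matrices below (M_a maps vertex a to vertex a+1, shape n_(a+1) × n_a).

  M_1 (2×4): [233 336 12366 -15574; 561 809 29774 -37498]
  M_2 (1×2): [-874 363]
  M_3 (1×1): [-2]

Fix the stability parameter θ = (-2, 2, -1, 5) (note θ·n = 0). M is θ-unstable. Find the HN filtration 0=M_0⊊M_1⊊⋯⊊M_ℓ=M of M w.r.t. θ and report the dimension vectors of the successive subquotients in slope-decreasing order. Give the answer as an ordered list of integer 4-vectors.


Via rank(M_{q-1}∘⋯∘M_p): M ≅ I[1,1]^2, I[1,2], I[1,4].
μ_θ-semistable layers: μ^(1)=5; μ^(2)=2; μ^(3)=1/2; μ^(4)=-2

((0, 0, 0, 1); (0, 1, 0, 0); (0, 1, 1, 0); (4, 0, 0, 0))


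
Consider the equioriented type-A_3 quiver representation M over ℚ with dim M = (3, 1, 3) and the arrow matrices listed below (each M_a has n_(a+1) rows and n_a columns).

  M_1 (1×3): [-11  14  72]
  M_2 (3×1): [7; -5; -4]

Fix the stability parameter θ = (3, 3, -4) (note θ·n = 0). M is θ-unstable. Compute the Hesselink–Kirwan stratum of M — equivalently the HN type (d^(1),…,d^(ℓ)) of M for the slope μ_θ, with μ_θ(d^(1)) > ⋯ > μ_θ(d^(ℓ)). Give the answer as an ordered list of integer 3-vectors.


Barcode: M ≅ I[1,1]^2, I[1,3], I[3,3]^2. HN layers by μ_θ (3 steps, strictly decreasing):
  μ^(1)=3; μ^(2)=2/3; μ^(3)=-4

((2, 0, 0); (1, 1, 1); (0, 0, 2))


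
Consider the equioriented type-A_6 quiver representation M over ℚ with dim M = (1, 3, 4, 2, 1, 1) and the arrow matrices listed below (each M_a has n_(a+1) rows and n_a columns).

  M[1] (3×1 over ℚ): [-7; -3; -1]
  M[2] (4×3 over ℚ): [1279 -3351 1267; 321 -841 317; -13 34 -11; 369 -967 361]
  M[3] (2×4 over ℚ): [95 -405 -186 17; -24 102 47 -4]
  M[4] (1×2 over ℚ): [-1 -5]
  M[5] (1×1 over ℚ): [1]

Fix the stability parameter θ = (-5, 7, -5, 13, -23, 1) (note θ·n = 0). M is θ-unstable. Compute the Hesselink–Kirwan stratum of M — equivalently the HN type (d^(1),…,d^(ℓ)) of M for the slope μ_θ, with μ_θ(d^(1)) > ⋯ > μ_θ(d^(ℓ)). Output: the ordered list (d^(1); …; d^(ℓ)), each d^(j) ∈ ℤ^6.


Via rank(M_{q-1}∘⋯∘M_p): M ≅ I[1,6], I[2,3], I[2,4], I[3,3].
μ_θ-semistable layers: μ^(1)=13; μ^(2)=1; μ^(3)=-2; μ^(4)=-5

((0, 0, 0, 1, 0, 0); (0, 2, 2, 0, 0, 1); (0, 1, 1, 1, 1, 0); (1, 0, 1, 0, 0, 0))


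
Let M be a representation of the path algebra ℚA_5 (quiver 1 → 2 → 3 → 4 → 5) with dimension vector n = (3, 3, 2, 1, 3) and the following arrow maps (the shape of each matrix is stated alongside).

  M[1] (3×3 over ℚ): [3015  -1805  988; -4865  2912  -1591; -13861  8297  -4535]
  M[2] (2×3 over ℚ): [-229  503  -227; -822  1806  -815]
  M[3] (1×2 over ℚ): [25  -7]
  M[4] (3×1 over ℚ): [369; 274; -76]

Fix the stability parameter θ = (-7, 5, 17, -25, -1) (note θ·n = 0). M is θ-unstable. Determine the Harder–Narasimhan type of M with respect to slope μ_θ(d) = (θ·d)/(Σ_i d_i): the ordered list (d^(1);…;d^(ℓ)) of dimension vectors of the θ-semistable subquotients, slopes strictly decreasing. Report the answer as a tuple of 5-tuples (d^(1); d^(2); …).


Via rank(M_{q-1}∘⋯∘M_p): M ≅ I[1,2], I[1,3], I[1,5], I[5,5]^2.
μ_θ-semistable layers: μ^(1)=17; μ^(2)=5; μ^(3)=-1; μ^(4)=-7

((0, 0, 1, 0, 0); (0, 2, 0, 0, 0); (0, 1, 1, 1, 3); (3, 0, 0, 0, 0))


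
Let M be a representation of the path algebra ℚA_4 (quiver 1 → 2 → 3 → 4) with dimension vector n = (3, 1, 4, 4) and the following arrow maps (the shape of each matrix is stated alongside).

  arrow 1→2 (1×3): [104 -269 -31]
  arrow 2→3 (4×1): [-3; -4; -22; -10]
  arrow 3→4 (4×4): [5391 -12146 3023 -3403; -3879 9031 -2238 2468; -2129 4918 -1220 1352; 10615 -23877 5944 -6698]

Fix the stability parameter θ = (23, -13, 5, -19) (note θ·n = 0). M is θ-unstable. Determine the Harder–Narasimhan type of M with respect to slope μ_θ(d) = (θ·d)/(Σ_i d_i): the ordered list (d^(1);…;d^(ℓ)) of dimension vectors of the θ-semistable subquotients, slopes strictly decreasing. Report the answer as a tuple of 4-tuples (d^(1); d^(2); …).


Interval decomposition of M: I[1,1]^2, I[1,4], I[3,4]^3.
HN type (ℓ=3): μ^(1)=23; μ^(2)=-1; μ^(3)=-7

((2, 0, 0, 0); (1, 1, 1, 1); (0, 0, 3, 3))


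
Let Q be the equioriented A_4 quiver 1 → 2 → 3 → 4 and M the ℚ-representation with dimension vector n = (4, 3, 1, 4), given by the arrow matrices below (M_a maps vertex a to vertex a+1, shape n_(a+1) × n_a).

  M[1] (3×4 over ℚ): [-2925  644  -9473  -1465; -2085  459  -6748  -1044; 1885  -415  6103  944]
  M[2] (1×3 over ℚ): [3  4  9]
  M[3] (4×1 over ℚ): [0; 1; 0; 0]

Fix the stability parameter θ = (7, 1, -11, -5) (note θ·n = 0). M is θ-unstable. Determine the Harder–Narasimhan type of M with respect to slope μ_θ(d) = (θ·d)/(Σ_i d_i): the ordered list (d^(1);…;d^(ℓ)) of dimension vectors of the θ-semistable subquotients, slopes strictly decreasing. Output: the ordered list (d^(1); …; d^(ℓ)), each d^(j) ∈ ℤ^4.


Barcode: M ≅ I[1,1], I[1,2]^2, I[1,4], I[4,4]^3. HN layers by μ_θ (4 steps, strictly decreasing):
  μ^(1)=7; μ^(2)=4; μ^(3)=-2; μ^(4)=-5

((1, 0, 0, 0); (2, 2, 0, 0); (1, 1, 1, 1); (0, 0, 0, 3))


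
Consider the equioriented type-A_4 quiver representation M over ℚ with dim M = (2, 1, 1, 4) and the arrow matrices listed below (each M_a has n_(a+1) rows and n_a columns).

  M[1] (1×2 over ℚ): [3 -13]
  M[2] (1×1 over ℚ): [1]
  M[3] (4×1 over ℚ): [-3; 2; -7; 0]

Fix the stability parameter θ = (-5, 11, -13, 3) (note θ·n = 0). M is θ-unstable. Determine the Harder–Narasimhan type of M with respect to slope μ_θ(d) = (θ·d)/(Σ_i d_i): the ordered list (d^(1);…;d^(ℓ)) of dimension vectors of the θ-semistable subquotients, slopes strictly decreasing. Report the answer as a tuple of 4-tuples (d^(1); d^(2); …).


Interval decomposition of M: I[1,1], I[1,4], I[4,4]^3.
HN type (ℓ=3): μ^(1)=3; μ^(2)=-1; μ^(3)=-5

((0, 0, 0, 4); (0, 1, 1, 0); (2, 0, 0, 0))


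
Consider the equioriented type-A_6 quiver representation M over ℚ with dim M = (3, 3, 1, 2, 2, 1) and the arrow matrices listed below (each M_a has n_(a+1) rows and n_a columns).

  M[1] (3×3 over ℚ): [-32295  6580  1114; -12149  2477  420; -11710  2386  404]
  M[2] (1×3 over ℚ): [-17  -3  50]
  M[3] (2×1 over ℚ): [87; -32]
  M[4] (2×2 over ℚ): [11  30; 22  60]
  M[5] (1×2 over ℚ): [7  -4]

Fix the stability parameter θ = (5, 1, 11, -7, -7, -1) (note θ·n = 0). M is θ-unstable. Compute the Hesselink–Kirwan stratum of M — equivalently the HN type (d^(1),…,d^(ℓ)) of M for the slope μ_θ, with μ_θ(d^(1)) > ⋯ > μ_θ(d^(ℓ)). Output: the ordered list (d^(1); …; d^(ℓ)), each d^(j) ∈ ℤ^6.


Via rank(M_{q-1}∘⋯∘M_p): M ≅ I[1,2]^2, I[1,6], I[4,4], I[5,5].
μ_θ-semistable layers: μ^(1)=3; μ^(2)=1/3; μ^(3)=-7

((2, 2, 0, 0, 0, 0); (1, 1, 1, 1, 1, 1); (0, 0, 0, 1, 1, 0))


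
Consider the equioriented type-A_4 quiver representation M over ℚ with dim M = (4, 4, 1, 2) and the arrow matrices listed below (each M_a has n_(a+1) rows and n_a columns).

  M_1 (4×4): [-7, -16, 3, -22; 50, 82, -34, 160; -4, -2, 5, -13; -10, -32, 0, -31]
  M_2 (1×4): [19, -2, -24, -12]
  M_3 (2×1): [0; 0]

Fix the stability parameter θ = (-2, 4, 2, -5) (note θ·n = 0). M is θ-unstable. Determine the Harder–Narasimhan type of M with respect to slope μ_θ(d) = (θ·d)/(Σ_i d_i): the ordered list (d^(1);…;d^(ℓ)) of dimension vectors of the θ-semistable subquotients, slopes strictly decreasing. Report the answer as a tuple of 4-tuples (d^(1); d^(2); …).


Via rank(M_{q-1}∘⋯∘M_p): M ≅ I[1,2]^3, I[1,3], I[4,4]^2.
μ_θ-semistable layers: μ^(1)=4; μ^(2)=3; μ^(3)=-2; μ^(4)=-5

((0, 3, 0, 0); (0, 1, 1, 0); (4, 0, 0, 0); (0, 0, 0, 2))


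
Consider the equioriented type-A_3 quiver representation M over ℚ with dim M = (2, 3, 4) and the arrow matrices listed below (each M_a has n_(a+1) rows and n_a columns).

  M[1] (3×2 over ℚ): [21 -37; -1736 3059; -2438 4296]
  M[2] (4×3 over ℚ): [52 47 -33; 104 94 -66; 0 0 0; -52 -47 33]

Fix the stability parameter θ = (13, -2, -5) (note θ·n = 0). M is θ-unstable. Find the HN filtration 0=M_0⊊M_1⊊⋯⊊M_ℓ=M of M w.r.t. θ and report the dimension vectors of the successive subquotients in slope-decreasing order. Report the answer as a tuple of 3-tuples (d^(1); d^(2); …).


Interval decomposition of M: I[1,2], I[1,3], I[2,2], I[3,3]^3.
HN type (ℓ=4): μ^(1)=11/2; μ^(2)=2; μ^(3)=-2; μ^(4)=-5

((1, 1, 0); (1, 1, 1); (0, 1, 0); (0, 0, 3))


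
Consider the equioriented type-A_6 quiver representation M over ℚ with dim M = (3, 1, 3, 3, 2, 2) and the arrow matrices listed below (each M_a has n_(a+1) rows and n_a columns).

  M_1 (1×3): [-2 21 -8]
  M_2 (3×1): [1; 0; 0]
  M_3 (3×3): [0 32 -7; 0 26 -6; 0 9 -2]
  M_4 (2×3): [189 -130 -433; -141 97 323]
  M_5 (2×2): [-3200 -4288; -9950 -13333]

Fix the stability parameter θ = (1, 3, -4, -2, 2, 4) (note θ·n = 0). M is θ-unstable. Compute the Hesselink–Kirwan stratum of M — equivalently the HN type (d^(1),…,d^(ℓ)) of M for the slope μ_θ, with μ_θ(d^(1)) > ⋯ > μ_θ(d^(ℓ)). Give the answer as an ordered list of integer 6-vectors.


Interval decomposition of M: I[1,1]^2, I[1,3], I[3,5], I[3,6], I[4,4], I[6,6].
HN type (ℓ=6): μ^(1)=4; μ^(2)=2; μ^(3)=1; μ^(4)=0; μ^(5)=-2; μ^(6)=-4

((0, 0, 0, 0, 0, 2); (0, 0, 0, 0, 2, 0); (2, 0, 0, 0, 0, 0); (1, 1, 1, 0, 0, 0); (0, 0, 0, 3, 0, 0); (0, 0, 2, 0, 0, 0))


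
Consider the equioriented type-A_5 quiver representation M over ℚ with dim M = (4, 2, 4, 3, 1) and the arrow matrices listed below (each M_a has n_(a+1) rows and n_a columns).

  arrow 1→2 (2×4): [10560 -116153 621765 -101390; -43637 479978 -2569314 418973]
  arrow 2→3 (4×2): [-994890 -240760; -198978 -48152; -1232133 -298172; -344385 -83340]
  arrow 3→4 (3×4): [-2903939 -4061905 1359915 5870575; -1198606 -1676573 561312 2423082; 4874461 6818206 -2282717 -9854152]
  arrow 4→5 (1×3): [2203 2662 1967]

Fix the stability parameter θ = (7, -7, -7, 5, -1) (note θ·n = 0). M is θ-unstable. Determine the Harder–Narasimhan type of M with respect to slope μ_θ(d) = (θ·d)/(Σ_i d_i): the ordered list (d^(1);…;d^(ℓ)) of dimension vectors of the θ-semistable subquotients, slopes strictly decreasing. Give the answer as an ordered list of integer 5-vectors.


Via rank(M_{q-1}∘⋯∘M_p): M ≅ I[1,1]^2, I[1,2], I[1,5], I[3,3], I[3,4]^2.
μ_θ-semistable layers: μ^(1)=7; μ^(2)=5; μ^(3)=2; μ^(4)=0; μ^(5)=-7/3; μ^(6)=-7

((2, 0, 0, 0, 0); (0, 0, 0, 2, 0); (0, 0, 0, 1, 1); (1, 1, 0, 0, 0); (1, 1, 1, 0, 0); (0, 0, 3, 0, 0))


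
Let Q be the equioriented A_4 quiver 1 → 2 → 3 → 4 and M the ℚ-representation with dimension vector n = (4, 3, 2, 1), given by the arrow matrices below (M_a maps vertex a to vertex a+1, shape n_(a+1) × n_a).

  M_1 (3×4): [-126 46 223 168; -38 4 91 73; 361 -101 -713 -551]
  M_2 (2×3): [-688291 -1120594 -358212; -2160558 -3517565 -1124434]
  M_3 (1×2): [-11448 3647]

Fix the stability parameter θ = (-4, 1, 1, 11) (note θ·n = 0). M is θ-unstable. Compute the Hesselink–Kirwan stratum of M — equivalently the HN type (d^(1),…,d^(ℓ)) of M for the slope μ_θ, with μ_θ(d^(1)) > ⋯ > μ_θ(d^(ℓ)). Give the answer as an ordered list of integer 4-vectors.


Interval decomposition of M: I[1,1], I[1,2], I[1,3], I[1,4].
HN type (ℓ=3): μ^(1)=11; μ^(2)=1; μ^(3)=-4

((0, 0, 0, 1); (0, 3, 2, 0); (4, 0, 0, 0))


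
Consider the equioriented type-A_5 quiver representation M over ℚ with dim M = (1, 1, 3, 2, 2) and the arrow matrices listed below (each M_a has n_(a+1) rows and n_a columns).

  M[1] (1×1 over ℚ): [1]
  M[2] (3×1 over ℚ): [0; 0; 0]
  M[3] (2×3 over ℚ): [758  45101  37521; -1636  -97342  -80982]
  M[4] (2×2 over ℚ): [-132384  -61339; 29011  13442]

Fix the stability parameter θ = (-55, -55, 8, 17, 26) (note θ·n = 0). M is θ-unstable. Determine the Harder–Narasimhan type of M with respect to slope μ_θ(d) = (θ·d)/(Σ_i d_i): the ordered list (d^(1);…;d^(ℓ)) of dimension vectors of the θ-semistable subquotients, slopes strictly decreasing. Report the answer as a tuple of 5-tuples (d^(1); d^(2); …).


Barcode: M ≅ I[1,2], I[3,3]^2, I[3,5], I[4,5]. HN layers by μ_θ (4 steps, strictly decreasing):
  μ^(1)=26; μ^(2)=17; μ^(3)=8; μ^(4)=-55

((0, 0, 0, 0, 2); (0, 0, 0, 2, 0); (0, 0, 3, 0, 0); (1, 1, 0, 0, 0))


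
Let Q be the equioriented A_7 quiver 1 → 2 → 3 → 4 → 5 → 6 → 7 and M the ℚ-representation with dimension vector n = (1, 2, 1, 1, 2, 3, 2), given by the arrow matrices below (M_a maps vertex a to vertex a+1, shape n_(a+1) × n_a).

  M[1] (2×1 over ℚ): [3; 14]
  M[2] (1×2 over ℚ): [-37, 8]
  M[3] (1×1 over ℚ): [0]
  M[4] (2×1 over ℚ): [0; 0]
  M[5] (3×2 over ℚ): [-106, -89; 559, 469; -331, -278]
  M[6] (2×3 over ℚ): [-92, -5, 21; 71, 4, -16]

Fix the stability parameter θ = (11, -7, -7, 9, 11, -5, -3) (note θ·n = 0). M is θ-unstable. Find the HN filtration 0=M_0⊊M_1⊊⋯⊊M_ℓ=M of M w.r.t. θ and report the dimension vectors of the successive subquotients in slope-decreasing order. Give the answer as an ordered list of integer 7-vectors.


Barcode: M ≅ I[1,3], I[2,2], I[4,4], I[5,6], I[5,7], I[6,7]. HN layers by μ_θ (7 steps, strictly decreasing):
  μ^(1)=9; μ^(2)=3; μ^(3)=1; μ^(4)=-1; μ^(5)=-3; μ^(6)=-5; μ^(7)=-7

((0, 0, 0, 1, 0, 0, 0); (0, 0, 0, 0, 1, 1, 0); (0, 0, 0, 0, 1, 1, 1); (1, 1, 1, 0, 0, 0, 0); (0, 0, 0, 0, 0, 0, 1); (0, 0, 0, 0, 0, 1, 0); (0, 1, 0, 0, 0, 0, 0))


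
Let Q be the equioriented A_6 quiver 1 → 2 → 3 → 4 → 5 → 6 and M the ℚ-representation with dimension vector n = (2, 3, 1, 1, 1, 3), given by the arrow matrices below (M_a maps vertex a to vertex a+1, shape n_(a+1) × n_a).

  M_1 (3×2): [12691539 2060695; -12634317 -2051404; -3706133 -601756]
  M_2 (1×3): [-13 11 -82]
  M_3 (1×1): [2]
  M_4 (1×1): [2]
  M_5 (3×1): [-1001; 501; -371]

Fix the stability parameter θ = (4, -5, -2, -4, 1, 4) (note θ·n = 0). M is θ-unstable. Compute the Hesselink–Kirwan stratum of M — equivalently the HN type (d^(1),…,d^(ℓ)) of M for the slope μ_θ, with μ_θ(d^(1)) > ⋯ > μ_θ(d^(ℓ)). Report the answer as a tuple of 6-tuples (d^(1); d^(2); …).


Barcode: M ≅ I[1,2], I[1,6], I[2,2], I[6,6]^2. HN layers by μ_θ (5 steps, strictly decreasing):
  μ^(1)=4; μ^(2)=1; μ^(3)=-1/2; μ^(4)=-7/4; μ^(5)=-5

((0, 0, 0, 0, 0, 3); (0, 0, 0, 0, 1, 0); (1, 1, 0, 0, 0, 0); (1, 1, 1, 1, 0, 0); (0, 1, 0, 0, 0, 0))


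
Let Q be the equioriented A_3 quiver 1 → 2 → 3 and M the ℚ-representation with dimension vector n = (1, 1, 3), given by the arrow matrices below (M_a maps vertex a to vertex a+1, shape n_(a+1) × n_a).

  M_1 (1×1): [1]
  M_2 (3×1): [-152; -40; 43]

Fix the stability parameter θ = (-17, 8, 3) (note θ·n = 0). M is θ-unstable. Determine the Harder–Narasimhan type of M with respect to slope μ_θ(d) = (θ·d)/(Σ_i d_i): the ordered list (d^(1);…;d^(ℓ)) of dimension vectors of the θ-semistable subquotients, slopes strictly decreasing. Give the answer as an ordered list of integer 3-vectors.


Barcode: M ≅ I[1,3], I[3,3]^2. HN layers by μ_θ (3 steps, strictly decreasing):
  μ^(1)=11/2; μ^(2)=3; μ^(3)=-17

((0, 1, 1); (0, 0, 2); (1, 0, 0))


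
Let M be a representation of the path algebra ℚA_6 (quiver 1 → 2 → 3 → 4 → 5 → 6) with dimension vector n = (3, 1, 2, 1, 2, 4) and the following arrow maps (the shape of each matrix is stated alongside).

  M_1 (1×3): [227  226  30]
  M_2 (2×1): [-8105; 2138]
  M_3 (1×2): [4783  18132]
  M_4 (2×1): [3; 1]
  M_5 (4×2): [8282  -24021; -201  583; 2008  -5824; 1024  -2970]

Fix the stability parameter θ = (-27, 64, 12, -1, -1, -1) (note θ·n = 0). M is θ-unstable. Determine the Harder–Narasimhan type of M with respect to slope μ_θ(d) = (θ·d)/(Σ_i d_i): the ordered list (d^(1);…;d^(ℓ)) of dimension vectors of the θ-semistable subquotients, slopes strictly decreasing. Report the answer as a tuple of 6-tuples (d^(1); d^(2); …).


Interval decomposition of M: I[1,1]^2, I[1,6], I[3,3], I[5,6], I[6,6]^2.
HN type (ℓ=4): μ^(1)=73/5; μ^(2)=12; μ^(3)=-1; μ^(4)=-27

((0, 1, 1, 1, 1, 1); (0, 0, 1, 0, 0, 0); (0, 0, 0, 0, 1, 3); (3, 0, 0, 0, 0, 0))


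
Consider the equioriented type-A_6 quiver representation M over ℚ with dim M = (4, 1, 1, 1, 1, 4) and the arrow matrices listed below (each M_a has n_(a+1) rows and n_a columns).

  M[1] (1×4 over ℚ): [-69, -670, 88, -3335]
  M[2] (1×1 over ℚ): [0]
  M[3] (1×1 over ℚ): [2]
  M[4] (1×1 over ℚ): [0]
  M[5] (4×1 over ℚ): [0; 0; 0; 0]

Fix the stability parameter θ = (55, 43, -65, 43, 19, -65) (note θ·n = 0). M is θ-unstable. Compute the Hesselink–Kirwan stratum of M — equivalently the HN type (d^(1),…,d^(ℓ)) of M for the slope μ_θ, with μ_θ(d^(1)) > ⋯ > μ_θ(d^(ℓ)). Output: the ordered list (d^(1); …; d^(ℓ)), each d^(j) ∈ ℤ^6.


Via rank(M_{q-1}∘⋯∘M_p): M ≅ I[1,1]^3, I[1,2], I[3,4], I[5,5], I[6,6]^4.
μ_θ-semistable layers: μ^(1)=55; μ^(2)=49; μ^(3)=43; μ^(4)=19; μ^(5)=-65

((3, 0, 0, 0, 0, 0); (1, 1, 0, 0, 0, 0); (0, 0, 0, 1, 0, 0); (0, 0, 0, 0, 1, 0); (0, 0, 1, 0, 0, 4))


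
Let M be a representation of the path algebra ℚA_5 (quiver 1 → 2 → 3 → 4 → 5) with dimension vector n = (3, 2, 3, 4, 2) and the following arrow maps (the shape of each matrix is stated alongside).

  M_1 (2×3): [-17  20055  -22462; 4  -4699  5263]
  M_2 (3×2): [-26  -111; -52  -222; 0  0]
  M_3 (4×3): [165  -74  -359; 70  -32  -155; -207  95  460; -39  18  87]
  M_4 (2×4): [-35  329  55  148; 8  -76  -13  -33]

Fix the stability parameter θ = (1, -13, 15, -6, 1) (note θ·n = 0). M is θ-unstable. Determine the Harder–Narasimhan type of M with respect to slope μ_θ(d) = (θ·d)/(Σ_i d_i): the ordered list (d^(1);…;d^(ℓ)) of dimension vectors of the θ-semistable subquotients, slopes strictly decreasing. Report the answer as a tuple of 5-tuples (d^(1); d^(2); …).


Via rank(M_{q-1}∘⋯∘M_p): M ≅ I[1,1], I[1,2], I[1,4], I[3,5]^2, I[4,4].
μ_θ-semistable layers: μ^(1)=9/2; μ^(2)=10/3; μ^(3)=1; μ^(4)=-6

((0, 0, 1, 1, 0); (0, 0, 2, 2, 2); (1, 0, 0, 0, 0); (2, 2, 0, 1, 0))


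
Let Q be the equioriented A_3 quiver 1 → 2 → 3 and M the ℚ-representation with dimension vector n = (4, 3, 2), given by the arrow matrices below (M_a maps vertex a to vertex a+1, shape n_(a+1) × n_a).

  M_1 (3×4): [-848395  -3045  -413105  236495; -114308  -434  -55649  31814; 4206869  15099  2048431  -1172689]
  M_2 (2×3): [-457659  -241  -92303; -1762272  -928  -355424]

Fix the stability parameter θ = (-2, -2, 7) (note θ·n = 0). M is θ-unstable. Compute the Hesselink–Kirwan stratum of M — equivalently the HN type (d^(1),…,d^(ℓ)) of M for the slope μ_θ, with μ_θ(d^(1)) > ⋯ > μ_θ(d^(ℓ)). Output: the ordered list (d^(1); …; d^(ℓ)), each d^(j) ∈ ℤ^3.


Interval decomposition of M: I[1,1]^2, I[1,2], I[1,3], I[2,2], I[3,3].
HN type (ℓ=2): μ^(1)=7; μ^(2)=-2

((0, 0, 2); (4, 3, 0))


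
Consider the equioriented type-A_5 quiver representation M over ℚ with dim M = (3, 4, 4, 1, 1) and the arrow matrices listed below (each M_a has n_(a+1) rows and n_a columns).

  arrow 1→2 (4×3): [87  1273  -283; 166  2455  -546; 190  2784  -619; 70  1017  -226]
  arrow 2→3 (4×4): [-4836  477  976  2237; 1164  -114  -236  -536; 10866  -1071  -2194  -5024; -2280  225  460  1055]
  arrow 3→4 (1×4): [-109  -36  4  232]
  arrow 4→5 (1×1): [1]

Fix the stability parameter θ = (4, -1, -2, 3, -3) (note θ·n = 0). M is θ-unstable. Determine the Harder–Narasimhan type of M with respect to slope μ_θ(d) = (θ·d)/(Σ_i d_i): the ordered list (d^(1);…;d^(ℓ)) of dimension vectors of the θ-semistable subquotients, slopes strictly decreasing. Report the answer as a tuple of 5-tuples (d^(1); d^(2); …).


Interval decomposition of M: I[1,2]^2, I[1,3], I[2,5], I[3,3]^2.
HN type (ℓ=5): μ^(1)=3/2; μ^(2)=1/3; μ^(3)=0; μ^(4)=-3/2; μ^(5)=-2

((2, 2, 0, 0, 0); (1, 1, 1, 0, 0); (0, 0, 0, 1, 1); (0, 1, 1, 0, 0); (0, 0, 2, 0, 0))


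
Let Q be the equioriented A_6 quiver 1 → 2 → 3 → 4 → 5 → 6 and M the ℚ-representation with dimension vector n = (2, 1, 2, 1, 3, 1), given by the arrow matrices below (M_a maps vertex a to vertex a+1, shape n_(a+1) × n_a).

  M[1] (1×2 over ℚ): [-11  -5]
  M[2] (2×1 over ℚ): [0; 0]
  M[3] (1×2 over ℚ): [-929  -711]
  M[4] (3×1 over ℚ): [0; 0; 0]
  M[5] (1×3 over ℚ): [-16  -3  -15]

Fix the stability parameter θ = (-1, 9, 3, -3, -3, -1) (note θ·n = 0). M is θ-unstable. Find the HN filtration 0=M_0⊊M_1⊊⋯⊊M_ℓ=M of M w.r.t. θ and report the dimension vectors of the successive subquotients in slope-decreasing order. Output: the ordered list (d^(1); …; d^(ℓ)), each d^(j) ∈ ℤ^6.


Interval decomposition of M: I[1,1], I[1,2], I[3,3], I[3,4], I[5,5]^2, I[5,6].
HN type (ℓ=5): μ^(1)=9; μ^(2)=3; μ^(3)=0; μ^(4)=-1; μ^(5)=-3

((0, 1, 0, 0, 0, 0); (0, 0, 1, 0, 0, 0); (0, 0, 1, 1, 0, 0); (2, 0, 0, 0, 0, 1); (0, 0, 0, 0, 3, 0))


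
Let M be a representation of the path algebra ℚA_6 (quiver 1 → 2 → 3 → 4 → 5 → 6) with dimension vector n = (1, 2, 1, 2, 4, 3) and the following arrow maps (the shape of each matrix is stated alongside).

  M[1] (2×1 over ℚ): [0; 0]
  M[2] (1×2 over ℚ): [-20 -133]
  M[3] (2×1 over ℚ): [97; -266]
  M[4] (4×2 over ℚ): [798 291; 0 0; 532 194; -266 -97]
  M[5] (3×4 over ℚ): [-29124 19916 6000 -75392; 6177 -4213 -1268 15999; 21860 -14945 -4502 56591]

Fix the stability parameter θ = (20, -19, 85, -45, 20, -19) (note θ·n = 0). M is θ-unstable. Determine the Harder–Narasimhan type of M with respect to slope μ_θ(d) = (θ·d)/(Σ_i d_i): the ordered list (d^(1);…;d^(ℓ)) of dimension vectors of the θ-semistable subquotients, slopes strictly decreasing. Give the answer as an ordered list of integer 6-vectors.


Via rank(M_{q-1}∘⋯∘M_p): M ≅ I[1,1], I[2,2], I[2,4], I[4,6], I[5,5], I[5,6]^2.
μ_θ-semistable layers: μ^(1)=20; μ^(2)=1/2; μ^(3)=-19; μ^(4)=-45

((1, 0, 1, 1, 1, 0); (0, 0, 0, 0, 3, 3); (0, 2, 0, 0, 0, 0); (0, 0, 0, 1, 0, 0))


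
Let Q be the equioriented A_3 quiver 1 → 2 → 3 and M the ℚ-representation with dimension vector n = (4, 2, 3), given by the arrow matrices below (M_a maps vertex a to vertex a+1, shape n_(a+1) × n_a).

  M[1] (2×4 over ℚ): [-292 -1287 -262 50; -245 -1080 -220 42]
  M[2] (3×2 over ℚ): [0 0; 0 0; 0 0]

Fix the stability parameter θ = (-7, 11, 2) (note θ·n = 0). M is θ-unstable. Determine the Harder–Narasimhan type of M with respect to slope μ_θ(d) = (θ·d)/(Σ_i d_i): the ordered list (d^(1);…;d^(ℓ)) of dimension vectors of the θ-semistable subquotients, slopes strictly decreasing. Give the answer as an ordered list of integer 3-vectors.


Barcode: M ≅ I[1,1]^2, I[1,2]^2, I[3,3]^3. HN layers by μ_θ (3 steps, strictly decreasing):
  μ^(1)=11; μ^(2)=2; μ^(3)=-7

((0, 2, 0); (0, 0, 3); (4, 0, 0))


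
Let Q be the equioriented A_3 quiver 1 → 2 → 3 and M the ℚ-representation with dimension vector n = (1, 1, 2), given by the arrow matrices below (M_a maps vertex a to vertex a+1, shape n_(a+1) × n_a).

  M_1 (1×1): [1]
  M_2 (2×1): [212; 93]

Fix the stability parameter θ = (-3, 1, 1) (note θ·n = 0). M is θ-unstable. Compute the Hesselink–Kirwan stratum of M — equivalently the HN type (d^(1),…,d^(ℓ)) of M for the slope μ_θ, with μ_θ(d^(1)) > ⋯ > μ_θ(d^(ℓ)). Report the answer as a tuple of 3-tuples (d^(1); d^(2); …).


Barcode: M ≅ I[1,3], I[3,3]. HN layers by μ_θ (2 steps, strictly decreasing):
  μ^(1)=1; μ^(2)=-3

((0, 1, 2); (1, 0, 0))


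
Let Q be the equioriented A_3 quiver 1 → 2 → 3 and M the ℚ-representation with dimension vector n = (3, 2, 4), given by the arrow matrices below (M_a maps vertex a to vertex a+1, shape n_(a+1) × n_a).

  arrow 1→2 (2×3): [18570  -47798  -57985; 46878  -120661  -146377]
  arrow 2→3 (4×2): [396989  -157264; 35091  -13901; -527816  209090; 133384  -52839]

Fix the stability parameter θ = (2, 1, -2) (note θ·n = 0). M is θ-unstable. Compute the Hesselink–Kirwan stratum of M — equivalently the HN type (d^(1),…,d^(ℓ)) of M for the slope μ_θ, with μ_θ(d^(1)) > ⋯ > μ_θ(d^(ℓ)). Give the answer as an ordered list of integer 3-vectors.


Interval decomposition of M: I[1,1], I[1,3]^2, I[3,3]^2.
HN type (ℓ=3): μ^(1)=2; μ^(2)=1/3; μ^(3)=-2

((1, 0, 0); (2, 2, 2); (0, 0, 2))


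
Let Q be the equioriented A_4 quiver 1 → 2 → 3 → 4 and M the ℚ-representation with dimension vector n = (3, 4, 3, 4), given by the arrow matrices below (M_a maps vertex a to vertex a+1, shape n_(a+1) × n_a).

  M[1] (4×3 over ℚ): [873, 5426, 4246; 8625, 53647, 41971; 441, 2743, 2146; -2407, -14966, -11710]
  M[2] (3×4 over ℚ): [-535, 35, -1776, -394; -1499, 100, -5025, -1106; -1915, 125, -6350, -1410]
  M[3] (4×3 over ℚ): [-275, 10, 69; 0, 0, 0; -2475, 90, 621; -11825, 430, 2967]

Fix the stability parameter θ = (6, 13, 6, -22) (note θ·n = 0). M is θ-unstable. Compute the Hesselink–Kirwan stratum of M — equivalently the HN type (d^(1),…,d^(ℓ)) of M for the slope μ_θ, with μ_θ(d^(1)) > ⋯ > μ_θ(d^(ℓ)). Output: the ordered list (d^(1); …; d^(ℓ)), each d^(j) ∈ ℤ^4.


Via rank(M_{q-1}∘⋯∘M_p): M ≅ I[1,2], I[1,3]^2, I[2,2], I[3,4], I[4,4]^3.
μ_θ-semistable layers: μ^(1)=13; μ^(2)=19/2; μ^(3)=6; μ^(4)=-8; μ^(5)=-22

((0, 2, 0, 0); (0, 2, 2, 0); (3, 0, 0, 0); (0, 0, 1, 1); (0, 0, 0, 3))


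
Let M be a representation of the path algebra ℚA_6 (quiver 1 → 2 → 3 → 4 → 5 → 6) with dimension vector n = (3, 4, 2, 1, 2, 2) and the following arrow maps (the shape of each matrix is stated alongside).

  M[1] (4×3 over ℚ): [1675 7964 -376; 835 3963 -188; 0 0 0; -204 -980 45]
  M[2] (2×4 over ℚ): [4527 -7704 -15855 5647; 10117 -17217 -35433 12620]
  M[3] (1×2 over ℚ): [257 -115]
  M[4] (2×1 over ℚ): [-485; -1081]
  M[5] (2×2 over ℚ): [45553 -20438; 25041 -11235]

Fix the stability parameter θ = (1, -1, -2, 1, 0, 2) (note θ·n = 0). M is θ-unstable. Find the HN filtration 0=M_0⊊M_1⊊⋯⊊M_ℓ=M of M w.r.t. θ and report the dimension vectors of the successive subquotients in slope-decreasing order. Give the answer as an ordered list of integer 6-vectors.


Interval decomposition of M: I[1,2], I[1,3], I[1,6], I[2,2], I[5,6].
HN type (ℓ=5): μ^(1)=2; μ^(2)=1/2; μ^(3)=0; μ^(4)=-2/3; μ^(5)=-1

((0, 0, 0, 0, 0, 2); (0, 0, 0, 1, 1, 0); (1, 1, 0, 0, 1, 0); (2, 2, 2, 0, 0, 0); (0, 1, 0, 0, 0, 0))


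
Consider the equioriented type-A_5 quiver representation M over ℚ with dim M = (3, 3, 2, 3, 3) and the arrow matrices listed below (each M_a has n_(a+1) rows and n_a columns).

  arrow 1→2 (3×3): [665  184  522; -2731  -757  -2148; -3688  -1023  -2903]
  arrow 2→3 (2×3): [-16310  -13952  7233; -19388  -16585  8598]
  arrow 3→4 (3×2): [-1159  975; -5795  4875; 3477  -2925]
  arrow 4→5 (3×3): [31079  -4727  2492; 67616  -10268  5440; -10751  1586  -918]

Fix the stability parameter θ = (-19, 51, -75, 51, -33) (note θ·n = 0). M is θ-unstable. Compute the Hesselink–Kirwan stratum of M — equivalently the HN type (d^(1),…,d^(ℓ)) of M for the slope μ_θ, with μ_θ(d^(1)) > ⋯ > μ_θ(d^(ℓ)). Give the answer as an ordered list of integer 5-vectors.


Via rank(M_{q-1}∘⋯∘M_p): M ≅ I[1,2], I[1,3], I[1,5], I[4,5]^2.
μ_θ-semistable layers: μ^(1)=51; μ^(2)=9; μ^(3)=-12; μ^(4)=-19

((0, 1, 0, 0, 0); (0, 0, 0, 3, 3); (0, 2, 2, 0, 0); (3, 0, 0, 0, 0))


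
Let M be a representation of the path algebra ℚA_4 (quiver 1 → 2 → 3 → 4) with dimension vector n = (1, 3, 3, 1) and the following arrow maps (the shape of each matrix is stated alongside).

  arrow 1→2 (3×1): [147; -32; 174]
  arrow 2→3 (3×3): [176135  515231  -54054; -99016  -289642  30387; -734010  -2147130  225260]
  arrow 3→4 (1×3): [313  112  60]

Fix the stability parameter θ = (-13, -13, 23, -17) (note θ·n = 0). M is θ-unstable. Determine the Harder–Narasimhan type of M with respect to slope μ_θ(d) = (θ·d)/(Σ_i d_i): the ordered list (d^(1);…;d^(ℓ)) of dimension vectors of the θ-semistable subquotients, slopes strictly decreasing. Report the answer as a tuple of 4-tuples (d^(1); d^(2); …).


Barcode: M ≅ I[1,4], I[2,2], I[2,3], I[3,3]. HN layers by μ_θ (3 steps, strictly decreasing):
  μ^(1)=23; μ^(2)=3; μ^(3)=-13

((0, 0, 2, 0); (0, 0, 1, 1); (1, 3, 0, 0))


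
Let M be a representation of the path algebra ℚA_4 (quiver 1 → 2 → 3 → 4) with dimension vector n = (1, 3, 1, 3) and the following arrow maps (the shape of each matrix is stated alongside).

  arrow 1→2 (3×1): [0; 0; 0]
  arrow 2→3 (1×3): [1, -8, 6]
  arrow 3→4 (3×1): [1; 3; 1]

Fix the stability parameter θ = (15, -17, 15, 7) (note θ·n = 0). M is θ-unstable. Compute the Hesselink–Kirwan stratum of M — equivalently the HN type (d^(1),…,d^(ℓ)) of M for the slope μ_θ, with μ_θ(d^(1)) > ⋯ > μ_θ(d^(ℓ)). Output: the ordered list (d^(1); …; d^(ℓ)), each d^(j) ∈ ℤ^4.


Barcode: M ≅ I[1,1], I[2,2]^2, I[2,4], I[4,4]^2. HN layers by μ_θ (4 steps, strictly decreasing):
  μ^(1)=15; μ^(2)=11; μ^(3)=7; μ^(4)=-17

((1, 0, 0, 0); (0, 0, 1, 1); (0, 0, 0, 2); (0, 3, 0, 0))


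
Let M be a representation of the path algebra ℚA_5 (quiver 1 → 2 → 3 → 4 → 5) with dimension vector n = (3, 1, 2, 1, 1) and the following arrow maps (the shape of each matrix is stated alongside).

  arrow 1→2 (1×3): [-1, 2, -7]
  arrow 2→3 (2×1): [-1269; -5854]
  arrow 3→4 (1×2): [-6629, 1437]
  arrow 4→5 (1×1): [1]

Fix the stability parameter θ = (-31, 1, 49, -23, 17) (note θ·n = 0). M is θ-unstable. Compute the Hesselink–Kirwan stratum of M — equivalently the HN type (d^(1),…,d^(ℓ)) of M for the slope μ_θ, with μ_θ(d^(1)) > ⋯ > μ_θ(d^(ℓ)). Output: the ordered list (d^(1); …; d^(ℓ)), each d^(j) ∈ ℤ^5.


Interval decomposition of M: I[1,1]^2, I[1,5], I[3,3].
HN type (ℓ=5): μ^(1)=49; μ^(2)=17; μ^(3)=13; μ^(4)=1; μ^(5)=-31

((0, 0, 1, 0, 0); (0, 0, 0, 0, 1); (0, 0, 1, 1, 0); (0, 1, 0, 0, 0); (3, 0, 0, 0, 0))


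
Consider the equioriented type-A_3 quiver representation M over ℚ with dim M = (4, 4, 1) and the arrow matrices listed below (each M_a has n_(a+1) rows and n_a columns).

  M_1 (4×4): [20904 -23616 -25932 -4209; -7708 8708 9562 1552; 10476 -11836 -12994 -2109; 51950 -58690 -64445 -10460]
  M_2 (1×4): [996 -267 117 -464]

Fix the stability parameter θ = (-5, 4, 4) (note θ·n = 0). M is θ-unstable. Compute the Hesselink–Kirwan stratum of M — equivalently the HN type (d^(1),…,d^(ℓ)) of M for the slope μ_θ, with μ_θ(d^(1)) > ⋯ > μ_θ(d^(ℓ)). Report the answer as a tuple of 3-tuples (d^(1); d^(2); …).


Interval decomposition of M: I[1,1]^2, I[1,2], I[1,3], I[2,2]^2.
HN type (ℓ=2): μ^(1)=4; μ^(2)=-5

((0, 4, 1); (4, 0, 0))


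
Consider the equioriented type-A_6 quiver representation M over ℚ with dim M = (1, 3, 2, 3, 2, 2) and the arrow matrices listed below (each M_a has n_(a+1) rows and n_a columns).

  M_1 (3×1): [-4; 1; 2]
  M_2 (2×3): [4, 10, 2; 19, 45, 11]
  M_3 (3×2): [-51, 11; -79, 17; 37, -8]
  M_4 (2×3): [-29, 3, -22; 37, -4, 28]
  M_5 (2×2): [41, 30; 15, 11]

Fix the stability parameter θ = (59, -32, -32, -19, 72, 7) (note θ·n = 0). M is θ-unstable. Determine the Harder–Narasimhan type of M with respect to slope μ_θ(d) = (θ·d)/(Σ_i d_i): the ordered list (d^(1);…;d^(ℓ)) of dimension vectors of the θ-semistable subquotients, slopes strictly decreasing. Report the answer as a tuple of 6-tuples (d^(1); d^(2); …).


Interval decomposition of M: I[1,6], I[2,2], I[2,4], I[4,6].
HN type (ℓ=4): μ^(1)=79/2; μ^(2)=-6; μ^(3)=-19; μ^(4)=-32

((0, 0, 0, 0, 2, 2); (1, 1, 1, 1, 0, 0); (0, 0, 0, 2, 0, 0); (0, 2, 1, 0, 0, 0))


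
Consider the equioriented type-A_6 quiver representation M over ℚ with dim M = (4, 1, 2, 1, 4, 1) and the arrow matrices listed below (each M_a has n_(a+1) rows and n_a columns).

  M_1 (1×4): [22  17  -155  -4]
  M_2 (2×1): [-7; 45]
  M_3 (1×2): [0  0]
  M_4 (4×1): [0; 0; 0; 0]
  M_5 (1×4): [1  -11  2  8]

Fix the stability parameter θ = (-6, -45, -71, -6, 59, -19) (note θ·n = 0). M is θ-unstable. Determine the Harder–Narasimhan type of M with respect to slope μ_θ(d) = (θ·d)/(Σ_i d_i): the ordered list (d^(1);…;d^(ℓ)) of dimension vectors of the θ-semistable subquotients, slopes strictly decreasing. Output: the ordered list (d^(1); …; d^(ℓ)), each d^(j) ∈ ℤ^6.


Via rank(M_{q-1}∘⋯∘M_p): M ≅ I[1,1]^3, I[1,3], I[3,3], I[4,4], I[5,5]^3, I[5,6].
μ_θ-semistable layers: μ^(1)=59; μ^(2)=20; μ^(3)=-6; μ^(4)=-122/3; μ^(5)=-71

((0, 0, 0, 0, 3, 0); (0, 0, 0, 0, 1, 1); (3, 0, 0, 1, 0, 0); (1, 1, 1, 0, 0, 0); (0, 0, 1, 0, 0, 0))


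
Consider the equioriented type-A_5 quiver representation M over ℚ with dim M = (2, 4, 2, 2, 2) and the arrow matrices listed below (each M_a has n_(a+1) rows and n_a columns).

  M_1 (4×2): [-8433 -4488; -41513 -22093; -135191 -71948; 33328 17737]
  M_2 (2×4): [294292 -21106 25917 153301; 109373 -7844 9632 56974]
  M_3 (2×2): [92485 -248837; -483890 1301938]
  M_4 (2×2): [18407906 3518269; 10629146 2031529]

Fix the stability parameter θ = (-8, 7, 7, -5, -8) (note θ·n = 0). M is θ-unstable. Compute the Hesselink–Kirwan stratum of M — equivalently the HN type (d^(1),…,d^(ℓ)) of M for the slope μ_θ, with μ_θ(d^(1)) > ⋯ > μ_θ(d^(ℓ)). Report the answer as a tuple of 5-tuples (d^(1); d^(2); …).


Via rank(M_{q-1}∘⋯∘M_p): M ≅ I[1,3], I[1,4], I[2,2]^2, I[4,5], I[5,5].
μ_θ-semistable layers: μ^(1)=7; μ^(2)=3; μ^(3)=-13/2; μ^(4)=-8

((0, 3, 1, 0, 0); (0, 1, 1, 1, 0); (0, 0, 0, 1, 1); (2, 0, 0, 0, 1))


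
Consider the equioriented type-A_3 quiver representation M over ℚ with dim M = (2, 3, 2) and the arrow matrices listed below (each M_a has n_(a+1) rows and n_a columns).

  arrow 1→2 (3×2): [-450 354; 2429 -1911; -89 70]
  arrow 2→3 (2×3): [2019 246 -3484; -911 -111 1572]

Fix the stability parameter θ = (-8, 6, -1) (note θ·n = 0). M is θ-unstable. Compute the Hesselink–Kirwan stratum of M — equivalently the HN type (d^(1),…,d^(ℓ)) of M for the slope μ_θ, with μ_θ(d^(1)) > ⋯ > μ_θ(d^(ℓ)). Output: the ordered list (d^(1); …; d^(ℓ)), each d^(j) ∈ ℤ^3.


Barcode: M ≅ I[1,2], I[1,3], I[2,3]. HN layers by μ_θ (3 steps, strictly decreasing):
  μ^(1)=6; μ^(2)=5/2; μ^(3)=-8

((0, 1, 0); (0, 2, 2); (2, 0, 0))


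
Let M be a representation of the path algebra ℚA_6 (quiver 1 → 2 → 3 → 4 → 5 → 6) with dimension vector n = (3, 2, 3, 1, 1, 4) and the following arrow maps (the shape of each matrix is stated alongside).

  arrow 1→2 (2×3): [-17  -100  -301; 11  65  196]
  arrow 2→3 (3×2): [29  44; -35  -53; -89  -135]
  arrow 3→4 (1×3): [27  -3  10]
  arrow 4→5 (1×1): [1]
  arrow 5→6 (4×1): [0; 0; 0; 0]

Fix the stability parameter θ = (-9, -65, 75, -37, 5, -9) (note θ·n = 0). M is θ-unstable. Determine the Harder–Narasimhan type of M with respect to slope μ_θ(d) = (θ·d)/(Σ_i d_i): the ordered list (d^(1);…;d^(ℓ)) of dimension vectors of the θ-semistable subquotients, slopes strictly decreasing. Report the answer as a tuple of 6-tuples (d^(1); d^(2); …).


Interval decomposition of M: I[1,1], I[1,3], I[1,5], I[3,3], I[6,6]^4.
HN type (ℓ=4): μ^(1)=75; μ^(2)=43/3; μ^(3)=-9; μ^(4)=-37

((0, 0, 2, 0, 0, 0); (0, 0, 1, 1, 1, 0); (1, 0, 0, 0, 0, 4); (2, 2, 0, 0, 0, 0))
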